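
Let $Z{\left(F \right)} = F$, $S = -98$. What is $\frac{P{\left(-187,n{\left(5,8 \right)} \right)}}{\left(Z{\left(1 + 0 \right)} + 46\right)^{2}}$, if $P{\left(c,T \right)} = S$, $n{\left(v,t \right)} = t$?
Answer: $- \frac{98}{2209} \approx -0.044364$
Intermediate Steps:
$P{\left(c,T \right)} = -98$
$\frac{P{\left(-187,n{\left(5,8 \right)} \right)}}{\left(Z{\left(1 + 0 \right)} + 46\right)^{2}} = - \frac{98}{\left(\left(1 + 0\right) + 46\right)^{2}} = - \frac{98}{\left(1 + 46\right)^{2}} = - \frac{98}{47^{2}} = - \frac{98}{2209}$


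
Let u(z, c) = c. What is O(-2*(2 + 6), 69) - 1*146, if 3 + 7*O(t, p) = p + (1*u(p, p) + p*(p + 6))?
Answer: 4288/7 ≈ 612.57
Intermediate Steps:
O(t, p) = -3/7 + 2*p/7 + p*(6 + p)/7 (O(t, p) = -3/7 + (p + (1*p + p*(p + 6)))/7 = -3/7 + (p + (p + p*(6 + p)))/7 = -3/7 + (2*p + p*(6 + p))/7 = -3/7 + (2*p/7 + p*(6 + p)/7) = -3/7 + 2*p/7 + p*(6 + p)/7)
O(-2*(2 + 6), 69) - 1*146 = (-3/7 + (⅐)*69² + (8/7)*69) - 1*146 = (-3/7 + (⅐)*4761 + 552/7) - 146 = (-3/7 + 4761/7 + 552/7) - 146 = 5310/7 - 146 = 4288/7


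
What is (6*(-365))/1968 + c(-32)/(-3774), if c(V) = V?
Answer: -683507/618936 ≈ -1.1043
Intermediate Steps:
(6*(-365))/1968 + c(-32)/(-3774) = (6*(-365))/1968 - 32/(-3774) = -2190*1/1968 - 32*(-1/3774) = -365/328 + 16/1887 = -683507/618936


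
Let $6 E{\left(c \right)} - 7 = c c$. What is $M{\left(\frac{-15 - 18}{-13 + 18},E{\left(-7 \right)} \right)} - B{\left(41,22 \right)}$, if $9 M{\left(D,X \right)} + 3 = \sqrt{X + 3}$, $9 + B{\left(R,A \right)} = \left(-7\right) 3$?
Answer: $\frac{89}{3} + \frac{\sqrt{111}}{27} \approx 30.057$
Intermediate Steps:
$E{\left(c \right)} = \frac{7}{6} + \frac{c^{2}}{6}$ ($E{\left(c \right)} = \frac{7}{6} + \frac{c c}{6} = \frac{7}{6} + \frac{c^{2}}{6}$)
$B{\left(R,A \right)} = -30$ ($B{\left(R,A \right)} = -9 - 21 = -30$)
$M{\left(D,X \right)} = - \frac{1}{3} + \frac{\sqrt{3 + X}}{9}$ ($M{\left(D,X \right)} = - \frac{1}{3} + \frac{\sqrt{X + 3}}{9} = - \frac{1}{3} + \frac{\sqrt{3 + X}}{9}$)
$M{\left(\frac{-15 - 18}{-13 + 18},E{\left(-7 \right)} \right)} - B{\left(41,22 \right)} = \left(- \frac{1}{3} + \frac{\sqrt{3 + \left(\frac{7}{6} + \frac{\left(-7\right)^{2}}{6}\right)}}{9}\right) - -30 = \left(- \frac{1}{3} + \frac{\sqrt{3 + \left(\frac{7}{6} + \frac{1}{6} \cdot 49\right)}}{9}\right) + 30 = \left(- \frac{1}{3} + \frac{\sqrt{3 + \left(\frac{7}{6} + \frac{49}{6}\right)}}{9}\right) + 30 = \left(- \frac{1}{3} + \frac{\sqrt{3 + \frac{28}{3}}}{9}\right) + 30 = \left(- \frac{1}{3} + \frac{\sqrt{\frac{37}{3}}}{9}\right) + 30 = \left(- \frac{1}{3} + \frac{\frac{1}{3} \sqrt{111}}{9}\right) + 30 = \left(- \frac{1}{3} + \frac{\sqrt{111}}{27}\right) + 30 = \frac{89}{3} + \frac{\sqrt{111}}{27}$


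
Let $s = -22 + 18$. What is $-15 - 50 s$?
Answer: $185$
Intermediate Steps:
$s = -4$
$-15 - 50 s = -15 - -200 = -15 + 200 = 185$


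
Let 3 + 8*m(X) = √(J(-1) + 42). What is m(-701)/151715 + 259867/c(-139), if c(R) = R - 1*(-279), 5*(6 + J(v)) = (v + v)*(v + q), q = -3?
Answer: 15770288741/8496040 + √235/3034300 ≈ 1856.2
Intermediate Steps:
J(v) = -6 + 2*v*(-3 + v)/5 (J(v) = -6 + ((v + v)*(v - 3))/5 = -6 + ((2*v)*(-3 + v))/5 = -6 + (2*v*(-3 + v))/5 = -6 + 2*v*(-3 + v)/5)
m(X) = -3/8 + √235/20 (m(X) = -3/8 + √((-6 - 6/5*(-1) + (⅖)*(-1)²) + 42)/8 = -3/8 + √((-6 + 6/5 + (⅖)*1) + 42)/8 = -3/8 + √((-6 + 6/5 + ⅖) + 42)/8 = -3/8 + √(-22/5 + 42)/8 = -3/8 + √(188/5)/8 = -3/8 + (2*√235/5)/8 = -3/8 + √235/20)
c(R) = 279 + R (c(R) = R + 279 = 279 + R)
m(-701)/151715 + 259867/c(-139) = (-3/8 + √235/20)/151715 + 259867/(279 - 139) = (-3/8 + √235/20)*(1/151715) + 259867/140 = (-3/1213720 + √235/3034300) + 259867*(1/140) = (-3/1213720 + √235/3034300) + 259867/140 = 15770288741/8496040 + √235/3034300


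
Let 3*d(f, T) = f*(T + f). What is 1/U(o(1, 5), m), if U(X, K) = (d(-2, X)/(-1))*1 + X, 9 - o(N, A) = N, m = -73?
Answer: 1/12 ≈ 0.083333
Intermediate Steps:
d(f, T) = f*(T + f)/3 (d(f, T) = (f*(T + f))/3 = f*(T + f)/3)
o(N, A) = 9 - N
U(X, K) = -4/3 + 5*X/3 (U(X, K) = (((⅓)*(-2)*(X - 2))/(-1))*1 + X = (((⅓)*(-2)*(-2 + X))*(-1))*1 + X = ((4/3 - 2*X/3)*(-1))*1 + X = (-4/3 + 2*X/3)*1 + X = (-4/3 + 2*X/3) + X = -4/3 + 5*X/3)
1/U(o(1, 5), m) = 1/(-4/3 + 5*(9 - 1*1)/3) = 1/(-4/3 + 5*(9 - 1)/3) = 1/(-4/3 + (5/3)*8) = 1/(-4/3 + 40/3) = 1/12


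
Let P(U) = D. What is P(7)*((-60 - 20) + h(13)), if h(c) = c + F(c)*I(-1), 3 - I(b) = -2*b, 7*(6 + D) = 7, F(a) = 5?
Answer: 310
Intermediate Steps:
D = -5 (D = -6 + (⅐)*7 = -6 + 1 = -5)
P(U) = -5
I(b) = 3 + 2*b (I(b) = 3 - (-2)*b = 3 + 2*b)
h(c) = 5 + c (h(c) = c + 5*(3 + 2*(-1)) = c + 5*(3 - 2) = c + 5*1 = c + 5 = 5 + c)
P(7)*((-60 - 20) + h(13)) = -5*((-60 - 20) + (5 + 13)) = -5*(-80 + 18) = -5*(-62) = 310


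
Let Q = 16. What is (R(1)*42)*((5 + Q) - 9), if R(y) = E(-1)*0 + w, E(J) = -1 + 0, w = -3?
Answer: -1512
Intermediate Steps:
E(J) = -1
R(y) = -3 (R(y) = -1*0 - 3 = 0 - 3 = -3)
(R(1)*42)*((5 + Q) - 9) = (-3*42)*((5 + 16) - 9) = -126*(21 - 9) = -126*12 = -1512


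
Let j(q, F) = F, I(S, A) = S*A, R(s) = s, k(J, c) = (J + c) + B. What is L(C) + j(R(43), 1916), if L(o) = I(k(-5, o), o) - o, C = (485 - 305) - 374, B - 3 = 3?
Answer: 39552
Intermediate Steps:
B = 6 (B = 3 + 3 = 6)
k(J, c) = 6 + J + c (k(J, c) = (J + c) + 6 = 6 + J + c)
I(S, A) = A*S
C = -194 (C = 180 - 374 = -194)
L(o) = -o + o*(1 + o) (L(o) = o*(6 - 5 + o) - o = o*(1 + o) - o = -o + o*(1 + o))
L(C) + j(R(43), 1916) = (-194)² + 1916 = 37636 + 1916 = 39552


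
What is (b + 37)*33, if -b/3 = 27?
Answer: -1452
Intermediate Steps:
b = -81 (b = -3*27 = -81)
(b + 37)*33 = (-81 + 37)*33 = -44*33 = -1452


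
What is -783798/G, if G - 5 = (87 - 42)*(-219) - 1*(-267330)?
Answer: -391899/128740 ≈ -3.0441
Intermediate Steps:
G = 257480 (G = 5 + ((87 - 42)*(-219) - 1*(-267330)) = 5 + (45*(-219) + 267330) = 5 + (-9855 + 267330) = 5 + 257475 = 257480)
-783798/G = -783798/257480 = -783798*1/257480 = -391899/128740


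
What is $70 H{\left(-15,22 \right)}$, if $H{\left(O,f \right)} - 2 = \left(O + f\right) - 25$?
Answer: $-1120$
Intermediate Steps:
$H{\left(O,f \right)} = -23 + O + f$ ($H{\left(O,f \right)} = 2 - \left(25 - O - f\right) = 2 + \left(-25 + O + f\right) = -23 + O + f$)
$70 H{\left(-15,22 \right)} = 70 \left(-23 - 15 + 22\right) = 70 \left(-16\right) = -1120$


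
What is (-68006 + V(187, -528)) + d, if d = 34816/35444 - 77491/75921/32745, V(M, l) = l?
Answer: -1509696008706262901/22028739697845 ≈ -68533.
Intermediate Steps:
d = 21637745846329/22028739697845 (d = 34816*(1/35444) - 77491*1/75921*(1/32745) = 8704/8861 - 77491/75921*1/32745 = 8704/8861 - 77491/2486033145 = 21637745846329/22028739697845 ≈ 0.98225)
(-68006 + V(187, -528)) + d = (-68006 - 528) + 21637745846329/22028739697845 = -68534 + 21637745846329/22028739697845 = -1509696008706262901/22028739697845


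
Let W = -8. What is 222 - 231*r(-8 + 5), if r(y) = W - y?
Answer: 1377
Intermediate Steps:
r(y) = -8 - y
222 - 231*r(-8 + 5) = 222 - 231*(-8 - (-8 + 5)) = 222 - 231*(-8 - 1*(-3)) = 222 - 231*(-8 + 3) = 222 - 231*(-5) = 222 + 1155 = 1377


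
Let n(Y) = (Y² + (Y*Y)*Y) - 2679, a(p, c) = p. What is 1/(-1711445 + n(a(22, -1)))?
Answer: -1/1702992 ≈ -5.8720e-7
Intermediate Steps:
n(Y) = -2679 + Y² + Y³ (n(Y) = (Y² + Y²*Y) - 2679 = (Y² + Y³) - 2679 = -2679 + Y² + Y³)
1/(-1711445 + n(a(22, -1))) = 1/(-1711445 + (-2679 + 22² + 22³)) = 1/(-1711445 + (-2679 + 484 + 10648)) = 1/(-1711445 + 8453) = 1/(-1702992) = -1/1702992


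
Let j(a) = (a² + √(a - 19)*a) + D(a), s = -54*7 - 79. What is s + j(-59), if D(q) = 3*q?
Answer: 2847 - 59*I*√78 ≈ 2847.0 - 521.07*I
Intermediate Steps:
s = -457 (s = -378 - 79 = -457)
j(a) = a² + 3*a + a*√(-19 + a) (j(a) = (a² + √(a - 19)*a) + 3*a = (a² + √(-19 + a)*a) + 3*a = (a² + a*√(-19 + a)) + 3*a = a² + 3*a + a*√(-19 + a))
s + j(-59) = -457 - 59*(3 - 59 + √(-19 - 59)) = -457 - 59*(3 - 59 + √(-78)) = -457 - 59*(3 - 59 + I*√78) = -457 - 59*(-56 + I*√78) = -457 + (3304 - 59*I*√78) = 2847 - 59*I*√78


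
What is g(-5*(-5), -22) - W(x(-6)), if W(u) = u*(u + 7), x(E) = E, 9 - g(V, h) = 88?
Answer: -73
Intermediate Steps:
g(V, h) = -79 (g(V, h) = 9 - 1*88 = 9 - 88 = -79)
W(u) = u*(7 + u)
g(-5*(-5), -22) - W(x(-6)) = -79 - (-6)*(7 - 6) = -79 - (-6) = -79 - 1*(-6) = -79 + 6 = -73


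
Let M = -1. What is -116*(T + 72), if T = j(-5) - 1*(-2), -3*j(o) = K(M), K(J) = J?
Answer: -25868/3 ≈ -8622.7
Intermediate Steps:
j(o) = 1/3 (j(o) = -1/3*(-1) = 1/3)
T = 7/3 (T = 1/3 - 1*(-2) = 1/3 + 2 = 7/3 ≈ 2.3333)
-116*(T + 72) = -116*(7/3 + 72) = -116*223/3 = -25868/3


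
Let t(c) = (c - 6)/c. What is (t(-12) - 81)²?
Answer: 25281/4 ≈ 6320.3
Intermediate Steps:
t(c) = (-6 + c)/c
(t(-12) - 81)² = ((-6 - 12)/(-12) - 81)² = (-1/12*(-18) - 81)² = (3/2 - 81)² = (-159/2)² = 25281/4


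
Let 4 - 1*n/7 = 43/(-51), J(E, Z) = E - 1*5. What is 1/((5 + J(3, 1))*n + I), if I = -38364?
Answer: -17/650459 ≈ -2.6135e-5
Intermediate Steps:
J(E, Z) = -5 + E (J(E, Z) = E - 5 = -5 + E)
n = 1729/51 (n = 28 - 301/(-51) = 28 - 301*(-1)/51 = 28 - 7*(-43/51) = 28 + 301/51 = 1729/51 ≈ 33.902)
1/((5 + J(3, 1))*n + I) = 1/((5 + (-5 + 3))*(1729/51) - 38364) = 1/((5 - 2)*(1729/51) - 38364) = 1/(3*(1729/51) - 38364) = 1/(1729/17 - 38364) = 1/(-650459/17) = -17/650459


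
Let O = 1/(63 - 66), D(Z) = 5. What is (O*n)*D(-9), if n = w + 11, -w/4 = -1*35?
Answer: -755/3 ≈ -251.67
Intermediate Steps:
w = 140 (w = -(-4)*35 = -4*(-35) = 140)
n = 151 (n = 140 + 11 = 151)
O = -1/3 (O = 1/(-3) = -1/3 ≈ -0.33333)
(O*n)*D(-9) = -1/3*151*5 = -151/3*5 = -755/3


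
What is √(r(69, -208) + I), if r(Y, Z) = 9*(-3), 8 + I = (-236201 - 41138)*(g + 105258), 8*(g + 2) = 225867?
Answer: 51*I*√227738930/4 ≈ 1.9241e+5*I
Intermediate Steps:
g = 225851/8 (g = -2 + (⅛)*225867 = -2 + 225867/8 = 225851/8 ≈ 28231.)
I = -296174478249/8 (I = -8 + (-236201 - 41138)*(225851/8 + 105258) = -8 - 277339*1067915/8 = -8 - 296174478185/8 = -296174478249/8 ≈ -3.7022e+10)
r(Y, Z) = -27
√(r(69, -208) + I) = √(-27 - 296174478249/8) = √(-296174478465/8) = 51*I*√227738930/4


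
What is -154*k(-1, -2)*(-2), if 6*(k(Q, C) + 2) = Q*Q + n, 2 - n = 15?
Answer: -1232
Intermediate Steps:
n = -13 (n = 2 - 1*15 = 2 - 15 = -13)
k(Q, C) = -25/6 + Q²/6 (k(Q, C) = -2 + (Q*Q - 13)/6 = -2 + (Q² - 13)/6 = -2 + (-13 + Q²)/6 = -2 + (-13/6 + Q²/6) = -25/6 + Q²/6)
-154*k(-1, -2)*(-2) = -154*(-25/6 + (⅙)*(-1)²)*(-2) = -154*(-25/6 + (⅙)*1)*(-2) = -154*(-25/6 + ⅙)*(-2) = -154*(-4)*(-2) = 616*(-2) = -1232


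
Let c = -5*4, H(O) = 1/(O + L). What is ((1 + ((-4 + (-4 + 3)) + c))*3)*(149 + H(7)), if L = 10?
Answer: -182448/17 ≈ -10732.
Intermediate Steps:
H(O) = 1/(10 + O) (H(O) = 1/(O + 10) = 1/(10 + O))
c = -20
((1 + ((-4 + (-4 + 3)) + c))*3)*(149 + H(7)) = ((1 + ((-4 + (-4 + 3)) - 20))*3)*(149 + 1/(10 + 7)) = ((1 + ((-4 - 1) - 20))*3)*(149 + 1/17) = ((1 + (-5 - 20))*3)*(149 + 1/17) = ((1 - 25)*3)*(2534/17) = -24*3*(2534/17) = -72*2534/17 = -182448/17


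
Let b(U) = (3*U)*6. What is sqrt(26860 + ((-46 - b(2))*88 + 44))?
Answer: 2*sqrt(4922) ≈ 140.31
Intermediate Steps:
b(U) = 18*U
sqrt(26860 + ((-46 - b(2))*88 + 44)) = sqrt(26860 + ((-46 - 18*2)*88 + 44)) = sqrt(26860 + ((-46 - 1*36)*88 + 44)) = sqrt(26860 + ((-46 - 36)*88 + 44)) = sqrt(26860 + (-82*88 + 44)) = sqrt(26860 + (-7216 + 44)) = sqrt(26860 - 7172) = sqrt(19688) = 2*sqrt(4922)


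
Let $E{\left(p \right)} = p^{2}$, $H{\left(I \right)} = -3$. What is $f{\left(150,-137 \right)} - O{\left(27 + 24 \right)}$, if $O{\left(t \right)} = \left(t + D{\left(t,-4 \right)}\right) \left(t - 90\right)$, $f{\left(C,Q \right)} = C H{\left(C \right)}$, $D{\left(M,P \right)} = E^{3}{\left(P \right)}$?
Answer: $161283$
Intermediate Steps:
$D{\left(M,P \right)} = P^{6}$ ($D{\left(M,P \right)} = \left(P^{2}\right)^{3} = P^{6}$)
$f{\left(C,Q \right)} = - 3 C$ ($f{\left(C,Q \right)} = C \left(-3\right) = - 3 C$)
$O{\left(t \right)} = \left(-90 + t\right) \left(4096 + t\right)$ ($O{\left(t \right)} = \left(t + \left(-4\right)^{6}\right) \left(t - 90\right) = \left(t + 4096\right) \left(-90 + t\right) = \left(4096 + t\right) \left(-90 + t\right) = \left(-90 + t\right) \left(4096 + t\right)$)
$f{\left(150,-137 \right)} - O{\left(27 + 24 \right)} = \left(-3\right) 150 - \left(-368640 + \left(27 + 24\right)^{2} + 4006 \left(27 + 24\right)\right) = -450 - \left(-368640 + 51^{2} + 4006 \cdot 51\right) = -450 - \left(-368640 + 2601 + 204306\right) = -450 - -161733 = -450 + 161733 = 161283$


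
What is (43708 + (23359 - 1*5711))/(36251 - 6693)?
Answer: 30678/14779 ≈ 2.0758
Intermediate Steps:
(43708 + (23359 - 1*5711))/(36251 - 6693) = (43708 + (23359 - 5711))/29558 = (43708 + 17648)*(1/29558) = 61356*(1/29558) = 30678/14779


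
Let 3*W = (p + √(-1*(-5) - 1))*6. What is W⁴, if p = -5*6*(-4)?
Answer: 3544535296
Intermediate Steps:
p = 120 (p = -30*(-4) = 120)
W = 244 (W = ((120 + √(-1*(-5) - 1))*6)/3 = ((120 + √(5 - 1))*6)/3 = ((120 + √4)*6)/3 = ((120 + 2)*6)/3 = (122*6)/3 = (⅓)*732 = 244)
W⁴ = 244⁴ = 3544535296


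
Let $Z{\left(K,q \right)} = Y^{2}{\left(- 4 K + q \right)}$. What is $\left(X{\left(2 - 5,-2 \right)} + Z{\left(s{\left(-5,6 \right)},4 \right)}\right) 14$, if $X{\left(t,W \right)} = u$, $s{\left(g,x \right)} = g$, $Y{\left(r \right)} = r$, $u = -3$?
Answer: $8022$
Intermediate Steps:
$Z{\left(K,q \right)} = \left(q - 4 K\right)^{2}$ ($Z{\left(K,q \right)} = \left(- 4 K + q\right)^{2} = \left(q - 4 K\right)^{2}$)
$X{\left(t,W \right)} = -3$
$\left(X{\left(2 - 5,-2 \right)} + Z{\left(s{\left(-5,6 \right)},4 \right)}\right) 14 = \left(-3 + \left(\left(-1\right) 4 + 4 \left(-5\right)\right)^{2}\right) 14 = \left(-3 + \left(-4 - 20\right)^{2}\right) 14 = \left(-3 + \left(-24\right)^{2}\right) 14 = \left(-3 + 576\right) 14 = 573 \cdot 14 = 8022$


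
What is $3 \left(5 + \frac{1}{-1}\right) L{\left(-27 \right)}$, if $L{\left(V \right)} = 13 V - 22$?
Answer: $-4476$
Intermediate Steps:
$L{\left(V \right)} = -22 + 13 V$
$3 \left(5 + \frac{1}{-1}\right) L{\left(-27 \right)} = 3 \left(5 + \frac{1}{-1}\right) \left(-22 + 13 \left(-27\right)\right) = 3 \left(5 - 1\right) \left(-22 - 351\right) = 3 \cdot 4 \left(-373\right) = 12 \left(-373\right) = -4476$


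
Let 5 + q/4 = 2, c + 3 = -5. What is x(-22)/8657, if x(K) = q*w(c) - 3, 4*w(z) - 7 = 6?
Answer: -42/8657 ≈ -0.0048516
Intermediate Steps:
c = -8 (c = -3 - 5 = -8)
w(z) = 13/4 (w(z) = 7/4 + (¼)*6 = 7/4 + 3/2 = 13/4)
q = -12 (q = -20 + 4*2 = -20 + 8 = -12)
x(K) = -42 (x(K) = -12*13/4 - 3 = -39 - 3 = -42)
x(-22)/8657 = -42/8657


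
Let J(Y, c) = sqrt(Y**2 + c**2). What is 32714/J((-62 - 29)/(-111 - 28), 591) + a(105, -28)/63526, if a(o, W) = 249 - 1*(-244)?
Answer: 493/63526 + 2273623*sqrt(6748466482)/3374233241 ≈ 55.361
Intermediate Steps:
a(o, W) = 493 (a(o, W) = 249 + 244 = 493)
32714/J((-62 - 29)/(-111 - 28), 591) + a(105, -28)/63526 = 32714/(sqrt(((-62 - 29)/(-111 - 28))**2 + 591**2)) + 493/63526 = 32714/(sqrt((-91/(-139))**2 + 349281)) + 493*(1/63526) = 32714/(sqrt((-91*(-1/139))**2 + 349281)) + 493/63526 = 32714/(sqrt((91/139)**2 + 349281)) + 493/63526 = 32714/(sqrt(8281/19321 + 349281)) + 493/63526 = 32714/(sqrt(6748466482/19321)) + 493/63526 = 32714/((sqrt(6748466482)/139)) + 493/63526 = 32714*(139*sqrt(6748466482)/6748466482) + 493/63526 = 2273623*sqrt(6748466482)/3374233241 + 493/63526 = 493/63526 + 2273623*sqrt(6748466482)/3374233241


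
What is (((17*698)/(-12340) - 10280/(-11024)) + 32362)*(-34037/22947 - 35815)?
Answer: -56535106001453153608/48775340055 ≈ -1.1591e+9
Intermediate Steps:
(((17*698)/(-12340) - 10280/(-11024)) + 32362)*(-34037/22947 - 35815) = ((11866*(-1/12340) - 10280*(-1/11024)) + 32362)*(-34037*1/22947 - 35815) = ((-5933/6170 + 1285/1378) + 32362)*(-34037/22947 - 35815) = (-61806/2125565 + 32362)*(-821880842/22947) = (68787472724/2125565)*(-821880842/22947) = -56535106001453153608/48775340055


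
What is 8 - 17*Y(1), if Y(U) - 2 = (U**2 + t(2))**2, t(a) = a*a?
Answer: -451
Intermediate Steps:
t(a) = a**2
Y(U) = 2 + (4 + U**2)**2 (Y(U) = 2 + (U**2 + 2**2)**2 = 2 + (U**2 + 4)**2 = 2 + (4 + U**2)**2)
8 - 17*Y(1) = 8 - 17*(2 + (4 + 1**2)**2) = 8 - 17*(2 + (4 + 1)**2) = 8 - 17*(2 + 5**2) = 8 - 17*(2 + 25) = 8 - 17*27 = 8 - 459 = -451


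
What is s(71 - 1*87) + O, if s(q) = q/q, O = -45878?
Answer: -45877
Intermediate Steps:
s(q) = 1
s(71 - 1*87) + O = 1 - 45878 = -45877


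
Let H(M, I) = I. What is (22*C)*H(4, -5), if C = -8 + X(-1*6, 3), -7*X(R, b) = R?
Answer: 5500/7 ≈ 785.71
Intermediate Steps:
X(R, b) = -R/7
C = -50/7 (C = -8 - (-1)*6/7 = -8 - ⅐*(-6) = -8 + 6/7 = -50/7 ≈ -7.1429)
(22*C)*H(4, -5) = (22*(-50/7))*(-5) = -1100/7*(-5) = 5500/7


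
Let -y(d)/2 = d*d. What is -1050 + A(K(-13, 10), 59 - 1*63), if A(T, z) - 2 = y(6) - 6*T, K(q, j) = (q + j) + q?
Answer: -1024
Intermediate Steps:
y(d) = -2*d² (y(d) = -2*d*d = -2*d²)
K(q, j) = j + 2*q (K(q, j) = (j + q) + q = j + 2*q)
A(T, z) = -70 - 6*T (A(T, z) = 2 + (-2*6² - 6*T) = 2 + (-2*36 - 6*T) = 2 + (-72 - 6*T) = -70 - 6*T)
-1050 + A(K(-13, 10), 59 - 1*63) = -1050 + (-70 - 6*(10 + 2*(-13))) = -1050 + (-70 - 6*(10 - 26)) = -1050 + (-70 - 6*(-16)) = -1050 + (-70 + 96) = -1050 + 26 = -1024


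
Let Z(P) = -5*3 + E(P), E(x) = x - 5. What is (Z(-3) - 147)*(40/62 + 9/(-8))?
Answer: 10115/124 ≈ 81.573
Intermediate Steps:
E(x) = -5 + x
Z(P) = -20 + P (Z(P) = -5*3 + (-5 + P) = -15 + (-5 + P) = -20 + P)
(Z(-3) - 147)*(40/62 + 9/(-8)) = ((-20 - 3) - 147)*(40/62 + 9/(-8)) = (-23 - 147)*(40*(1/62) + 9*(-⅛)) = -170*(20/31 - 9/8) = -170*(-119/248) = 10115/124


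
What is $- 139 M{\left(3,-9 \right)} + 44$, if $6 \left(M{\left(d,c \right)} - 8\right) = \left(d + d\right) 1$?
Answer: $-1207$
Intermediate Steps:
$M{\left(d,c \right)} = 8 + \frac{d}{3}$ ($M{\left(d,c \right)} = 8 + \frac{\left(d + d\right) 1}{6} = 8 + \frac{2 d 1}{6} = 8 + \frac{2 d}{6} = 8 + \frac{d}{3}$)
$- 139 M{\left(3,-9 \right)} + 44 = - 139 \left(8 + \frac{1}{3} \cdot 3\right) + 44 = - 139 \left(8 + 1\right) + 44 = \left(-139\right) 9 + 44 = -1251 + 44 = -1207$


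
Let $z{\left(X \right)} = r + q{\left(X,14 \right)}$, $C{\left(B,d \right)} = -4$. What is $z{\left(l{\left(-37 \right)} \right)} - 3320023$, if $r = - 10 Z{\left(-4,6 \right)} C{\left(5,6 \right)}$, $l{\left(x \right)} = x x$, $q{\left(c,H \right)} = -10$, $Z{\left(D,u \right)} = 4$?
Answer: $-3319873$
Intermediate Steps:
$l{\left(x \right)} = x^{2}$
$r = 160$ ($r = \left(-10\right) 4 \left(-4\right) = \left(-40\right) \left(-4\right) = 160$)
$z{\left(X \right)} = 150$ ($z{\left(X \right)} = 160 - 10 = 150$)
$z{\left(l{\left(-37 \right)} \right)} - 3320023 = 150 - 3320023 = -3319873$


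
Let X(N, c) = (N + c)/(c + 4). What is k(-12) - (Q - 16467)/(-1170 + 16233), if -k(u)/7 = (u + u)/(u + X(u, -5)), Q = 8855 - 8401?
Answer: 2610649/75315 ≈ 34.663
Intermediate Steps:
Q = 454
X(N, c) = (N + c)/(4 + c)
k(u) = -14*u/5 (k(u) = -7*(u + u)/(u + (u - 5)/(4 - 5)) = -7*2*u/(u + (-5 + u)/(-1)) = -7*2*u/(u - (-5 + u)) = -7*2*u/(u + (5 - u)) = -7*2*u/5 = -14*u/5)
k(-12) - (Q - 16467)/(-1170 + 16233) = -14/5*(-12) - (454 - 16467)/(-1170 + 16233) = 168/5 - (-16013)/15063 = 168/5 - 1*(-16013/15063) = 168/5 + 16013/15063 = 2610649/75315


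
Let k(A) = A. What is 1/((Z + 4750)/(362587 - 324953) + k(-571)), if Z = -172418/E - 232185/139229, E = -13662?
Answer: -17896346267283/10216549711164905 ≈ -0.0017517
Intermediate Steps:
Z = 10416737126/951073299 (Z = -172418/(-13662) - 232185/139229 = -172418*(-1/13662) - 232185*1/139229 = 86209/6831 - 232185/139229 = 10416737126/951073299 ≈ 10.953)
1/((Z + 4750)/(362587 - 324953) + k(-571)) = 1/((10416737126/951073299 + 4750)/(362587 - 324953) - 571) = 1/((4528014907376/951073299)/37634 - 571) = 1/((4528014907376/951073299)*(1/37634) - 571) = 1/(2264007453688/17896346267283 - 571) = 1/(-10216549711164905/17896346267283) = -17896346267283/10216549711164905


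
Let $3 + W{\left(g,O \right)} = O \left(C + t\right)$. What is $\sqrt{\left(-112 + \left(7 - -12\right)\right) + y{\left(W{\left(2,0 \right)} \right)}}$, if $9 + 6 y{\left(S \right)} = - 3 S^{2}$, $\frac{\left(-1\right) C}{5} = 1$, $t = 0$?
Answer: $3 i \sqrt{11} \approx 9.9499 i$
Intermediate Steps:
$C = -5$ ($C = \left(-5\right) 1 = -5$)
$W{\left(g,O \right)} = -3 - 5 O$ ($W{\left(g,O \right)} = -3 + O \left(-5 + 0\right) = -3 + O \left(-5\right) = -3 - 5 O$)
$y{\left(S \right)} = - \frac{3}{2} - \frac{S^{2}}{2}$ ($y{\left(S \right)} = - \frac{3}{2} + \frac{\left(-3\right) S^{2}}{6} = - \frac{3}{2} - \frac{S^{2}}{2}$)
$\sqrt{\left(-112 + \left(7 - -12\right)\right) + y{\left(W{\left(2,0 \right)} \right)}} = \sqrt{\left(-112 + \left(7 - -12\right)\right) - \left(\frac{3}{2} + \frac{\left(-3 - 0\right)^{2}}{2}\right)} = \sqrt{\left(-112 + \left(7 + 12\right)\right) - \left(\frac{3}{2} + \frac{\left(-3 + 0\right)^{2}}{2}\right)} = \sqrt{\left(-112 + 19\right) - \left(\frac{3}{2} + \frac{\left(-3\right)^{2}}{2}\right)} = \sqrt{-93 - 6} = \sqrt{-99} = 3 i \sqrt{11}$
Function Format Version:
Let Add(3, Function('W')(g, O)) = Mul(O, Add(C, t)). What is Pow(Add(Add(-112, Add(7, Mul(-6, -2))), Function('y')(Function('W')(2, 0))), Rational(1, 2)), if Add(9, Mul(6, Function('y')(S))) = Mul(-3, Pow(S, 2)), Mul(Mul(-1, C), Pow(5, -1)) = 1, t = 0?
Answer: Mul(3, I, Pow(11, Rational(1, 2))) ≈ Mul(9.9499, I)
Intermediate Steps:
C = -5 (C = Mul(-5, 1) = -5)
Function('W')(g, O) = Add(-3, Mul(-5, O)) (Function('W')(g, O) = Add(-3, Mul(O, Add(-5, 0))) = Add(-3, Mul(O, -5)) = Add(-3, Mul(-5, O)))
Function('y')(S) = Add(Rational(-3, 2), Mul(Rational(-1, 2), Pow(S, 2))) (Function('y')(S) = Add(Rational(-3, 2), Mul(Rational(1, 6), Mul(-3, Pow(S, 2)))) = Add(Rational(-3, 2), Mul(Rational(-1, 2), Pow(S, 2))))
Pow(Add(Add(-112, Add(7, Mul(-6, -2))), Function('y')(Function('W')(2, 0))), Rational(1, 2)) = Pow(Add(Add(-112, Add(7, Mul(-6, -2))), Add(Rational(-3, 2), Mul(Rational(-1, 2), Pow(Add(-3, Mul(-5, 0)), 2)))), Rational(1, 2)) = Pow(Add(Add(-112, Add(7, 12)), Add(Rational(-3, 2), Mul(Rational(-1, 2), Pow(Add(-3, 0), 2)))), Rational(1, 2)) = Pow(Add(Add(-112, 19), Add(Rational(-3, 2), Mul(Rational(-1, 2), Pow(-3, 2)))), Rational(1, 2)) = Pow(Add(-93, Add(Rational(-3, 2), Mul(Rational(-1, 2), 9))), Rational(1, 2)) = Pow(Add(-93, Add(Rational(-3, 2), Rational(-9, 2))), Rational(1, 2)) = Pow(Add(-93, -6), Rational(1, 2)) = Pow(-99, Rational(1, 2)) = Mul(3, I, Pow(11, Rational(1, 2)))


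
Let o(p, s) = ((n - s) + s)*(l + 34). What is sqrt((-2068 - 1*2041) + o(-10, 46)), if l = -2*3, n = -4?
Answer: 3*I*sqrt(469) ≈ 64.969*I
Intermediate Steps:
l = -6
o(p, s) = -112 (o(p, s) = ((-4 - s) + s)*(-6 + 34) = -4*28 = -112)
sqrt((-2068 - 1*2041) + o(-10, 46)) = sqrt((-2068 - 1*2041) - 112) = sqrt((-2068 - 2041) - 112) = sqrt(-4109 - 112) = sqrt(-4221) = 3*I*sqrt(469)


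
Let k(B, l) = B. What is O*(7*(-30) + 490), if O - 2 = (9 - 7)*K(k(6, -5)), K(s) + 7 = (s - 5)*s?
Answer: 0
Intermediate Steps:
K(s) = -7 + s*(-5 + s) (K(s) = -7 + (s - 5)*s = -7 + (-5 + s)*s = -7 + s*(-5 + s))
O = 0 (O = 2 + (9 - 7)*(-7 + 6**2 - 5*6) = 2 + 2*(-7 + 36 - 30) = 2 + 2*(-1) = 2 - 2 = 0)
O*(7*(-30) + 490) = 0*(7*(-30) + 490) = 0*(-210 + 490) = 0*280 = 0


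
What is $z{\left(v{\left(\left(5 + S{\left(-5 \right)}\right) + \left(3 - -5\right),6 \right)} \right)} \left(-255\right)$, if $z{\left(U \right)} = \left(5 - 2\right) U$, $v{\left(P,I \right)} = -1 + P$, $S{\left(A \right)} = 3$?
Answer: $-11475$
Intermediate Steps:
$z{\left(U \right)} = 3 U$
$z{\left(v{\left(\left(5 + S{\left(-5 \right)}\right) + \left(3 - -5\right),6 \right)} \right)} \left(-255\right) = 3 \left(-1 + \left(\left(5 + 3\right) + \left(3 - -5\right)\right)\right) \left(-255\right) = 3 \left(-1 + \left(8 + \left(3 + 5\right)\right)\right) \left(-255\right) = 3 \left(-1 + \left(8 + 8\right)\right) \left(-255\right) = 3 \left(-1 + 16\right) \left(-255\right) = 3 \cdot 15 \left(-255\right) = 45 \left(-255\right) = -11475$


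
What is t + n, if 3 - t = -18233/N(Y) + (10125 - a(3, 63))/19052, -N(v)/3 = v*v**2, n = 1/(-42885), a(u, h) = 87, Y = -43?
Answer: 82810231894433/32480399202570 ≈ 2.5495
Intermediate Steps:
n = -1/42885 ≈ -2.3318e-5
N(v) = -3*v**3 (N(v) = -3*v*v**2 = -3*v**3)
t = 5793003797/2272151046 (t = 3 - (-18233/((-3*(-43)**3)) + (10125 - 1*87)/19052) = 3 - (-18233/((-3*(-79507))) + (10125 - 87)*(1/19052)) = 3 - (-18233/238521 + 10038*(1/19052)) = 3 - (-18233*1/238521 + 5019/9526) = 3 - (-18233/238521 + 5019/9526) = 3 - 1*1023449341/2272151046 = 3 - 1023449341/2272151046 = 5793003797/2272151046 ≈ 2.5496)
t + n = 5793003797/2272151046 - 1/42885 = 82810231894433/32480399202570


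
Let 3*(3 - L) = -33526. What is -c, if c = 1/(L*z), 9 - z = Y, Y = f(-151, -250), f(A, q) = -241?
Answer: -3/8383750 ≈ -3.5784e-7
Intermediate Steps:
L = 33535/3 (L = 3 - ⅓*(-33526) = 3 + 33526/3 = 33535/3 ≈ 11178.)
Y = -241
z = 250 (z = 9 - 1*(-241) = 9 + 241 = 250)
c = 3/8383750 (c = 1/((33535/3)*250) = (3/33535)*(1/250) = 3/8383750 ≈ 3.5784e-7)
-c = -1*3/8383750 = -3/8383750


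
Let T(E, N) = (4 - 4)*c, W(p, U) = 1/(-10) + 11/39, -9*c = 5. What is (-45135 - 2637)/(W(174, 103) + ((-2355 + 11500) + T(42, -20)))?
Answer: -18631080/3566621 ≈ -5.2237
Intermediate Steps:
c = -5/9 (c = -1/9*5 = -5/9 ≈ -0.55556)
W(p, U) = 71/390 (W(p, U) = 1*(-1/10) + 11*(1/39) = -1/10 + 11/39 = 71/390)
T(E, N) = 0 (T(E, N) = (4 - 4)*(-5/9) = 0*(-5/9) = 0)
(-45135 - 2637)/(W(174, 103) + ((-2355 + 11500) + T(42, -20))) = (-45135 - 2637)/(71/390 + ((-2355 + 11500) + 0)) = -47772/(71/390 + (9145 + 0)) = -47772/(71/390 + 9145) = -47772/3566621/390 = -47772*390/3566621 = -18631080/3566621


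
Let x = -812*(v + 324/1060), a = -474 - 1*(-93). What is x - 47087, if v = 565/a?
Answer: -4657621387/100965 ≈ -46131.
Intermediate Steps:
a = -381 (a = -474 + 93 = -381)
v = -565/381 (v = 565/(-381) = 565*(-1/381) = -565/381 ≈ -1.4829)
x = 96517568/100965 (x = -812*(-565/381 + 324/1060) = -812*(-565/381 + 324*(1/1060)) = -812*(-565/381 + 81/265) = -812*(-118864/100965) = 96517568/100965 ≈ 955.95)
x - 47087 = 96517568/100965 - 47087 = -4657621387/100965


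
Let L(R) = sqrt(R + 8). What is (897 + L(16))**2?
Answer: 804633 + 3588*sqrt(6) ≈ 8.1342e+5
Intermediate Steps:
L(R) = sqrt(8 + R)
(897 + L(16))**2 = (897 + sqrt(8 + 16))**2 = (897 + sqrt(24))**2 = (897 + 2*sqrt(6))**2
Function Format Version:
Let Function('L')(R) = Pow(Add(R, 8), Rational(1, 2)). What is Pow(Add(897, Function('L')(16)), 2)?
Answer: Add(804633, Mul(3588, Pow(6, Rational(1, 2)))) ≈ 8.1342e+5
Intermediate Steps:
Function('L')(R) = Pow(Add(8, R), Rational(1, 2))
Pow(Add(897, Function('L')(16)), 2) = Pow(Add(897, Pow(Add(8, 16), Rational(1, 2))), 2) = Pow(Add(897, Pow(24, Rational(1, 2))), 2) = Pow(Add(897, Mul(2, Pow(6, Rational(1, 2)))), 2)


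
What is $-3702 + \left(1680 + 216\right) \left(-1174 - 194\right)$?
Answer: $-2597430$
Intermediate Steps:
$-3702 + \left(1680 + 216\right) \left(-1174 - 194\right) = -3702 + 1896 \left(-1368\right) = -3702 - 2593728 = -2597430$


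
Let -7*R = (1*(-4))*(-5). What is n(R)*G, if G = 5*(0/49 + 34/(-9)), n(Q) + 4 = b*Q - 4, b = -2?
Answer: 2720/63 ≈ 43.175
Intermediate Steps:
R = -20/7 (R = -1*(-4)*(-5)/7 = -(-4)*(-5)/7 = -⅐*20 = -20/7 ≈ -2.8571)
n(Q) = -8 - 2*Q (n(Q) = -4 + (-2*Q - 4) = -4 + (-4 - 2*Q) = -8 - 2*Q)
G = -170/9 (G = 5*(0*(1/49) + 34*(-⅑)) = 5*(0 - 34/9) = 5*(-34/9) = -170/9 ≈ -18.889)
n(R)*G = (-8 - 2*(-20/7))*(-170/9) = (-8 + 40/7)*(-170/9) = -16/7*(-170/9) = 2720/63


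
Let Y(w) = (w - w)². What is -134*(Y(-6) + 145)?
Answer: -19430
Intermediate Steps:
Y(w) = 0 (Y(w) = 0² = 0)
-134*(Y(-6) + 145) = -134*(0 + 145) = -134*145 = -19430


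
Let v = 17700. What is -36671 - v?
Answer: -54371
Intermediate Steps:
-36671 - v = -36671 - 1*17700 = -36671 - 17700 = -54371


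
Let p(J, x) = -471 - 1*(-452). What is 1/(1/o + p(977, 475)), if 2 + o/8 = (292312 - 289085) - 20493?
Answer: -138144/2624737 ≈ -0.052632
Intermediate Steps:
p(J, x) = -19 (p(J, x) = -471 + 452 = -19)
o = -138144 (o = -16 + 8*((292312 - 289085) - 20493) = -16 + 8*(3227 - 20493) = -16 + 8*(-17266) = -16 - 138128 = -138144)
1/(1/o + p(977, 475)) = 1/(1/(-138144) - 19) = 1/(-1/138144 - 19) = 1/(-2624737/138144) = -138144/2624737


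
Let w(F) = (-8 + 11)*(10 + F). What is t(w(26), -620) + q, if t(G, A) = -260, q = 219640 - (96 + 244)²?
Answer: 103780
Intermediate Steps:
w(F) = 30 + 3*F (w(F) = 3*(10 + F) = 30 + 3*F)
q = 104040 (q = 219640 - 1*340² = 219640 - 1*115600 = 219640 - 115600 = 104040)
t(w(26), -620) + q = -260 + 104040 = 103780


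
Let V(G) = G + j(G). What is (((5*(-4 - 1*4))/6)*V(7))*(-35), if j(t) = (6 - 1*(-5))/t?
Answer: 2000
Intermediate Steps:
j(t) = 11/t (j(t) = (6 + 5)/t = 11/t)
V(G) = G + 11/G
(((5*(-4 - 1*4))/6)*V(7))*(-35) = (((5*(-4 - 1*4))/6)*(7 + 11/7))*(-35) = (((5*(-4 - 4))*(1/6))*(7 + 11*(1/7)))*(-35) = (((5*(-8))*(1/6))*(7 + 11/7))*(-35) = (-40*1/6*(60/7))*(-35) = -20/3*60/7*(-35) = -400/7*(-35) = 2000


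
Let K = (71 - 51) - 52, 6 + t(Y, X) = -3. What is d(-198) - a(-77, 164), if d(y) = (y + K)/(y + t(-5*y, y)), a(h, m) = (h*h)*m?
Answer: -8751194/9 ≈ -9.7236e+5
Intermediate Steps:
t(Y, X) = -9 (t(Y, X) = -6 - 3 = -9)
K = -32 (K = 20 - 52 = -32)
a(h, m) = m*h² (a(h, m) = h²*m = m*h²)
d(y) = (-32 + y)/(-9 + y) (d(y) = (y - 32)/(y - 9) = (-32 + y)/(-9 + y))
d(-198) - a(-77, 164) = (-32 - 198)/(-9 - 198) - 164*(-77)² = -230/(-207) - 164*5929 = -1/207*(-230) - 1*972356 = 10/9 - 972356 = -8751194/9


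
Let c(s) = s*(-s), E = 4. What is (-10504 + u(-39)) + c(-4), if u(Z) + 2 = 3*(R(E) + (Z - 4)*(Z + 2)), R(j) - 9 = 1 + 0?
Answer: -5719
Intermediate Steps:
R(j) = 10 (R(j) = 9 + (1 + 0) = 9 + 1 = 10)
u(Z) = 28 + 3*(-4 + Z)*(2 + Z) (u(Z) = -2 + 3*(10 + (Z - 4)*(Z + 2)) = -2 + 3*(10 + (-4 + Z)*(2 + Z)) = -2 + (30 + 3*(-4 + Z)*(2 + Z)) = 28 + 3*(-4 + Z)*(2 + Z))
c(s) = -s**2
(-10504 + u(-39)) + c(-4) = (-10504 + (4 - 6*(-39) + 3*(-39)**2)) - 1*(-4)**2 = (-10504 + (4 + 234 + 3*1521)) - 1*16 = (-10504 + (4 + 234 + 4563)) - 16 = (-10504 + 4801) - 16 = -5703 - 16 = -5719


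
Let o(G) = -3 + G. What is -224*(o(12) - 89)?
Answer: 17920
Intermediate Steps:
-224*(o(12) - 89) = -224*((-3 + 12) - 89) = -224*(9 - 89) = -224*(-80) = 17920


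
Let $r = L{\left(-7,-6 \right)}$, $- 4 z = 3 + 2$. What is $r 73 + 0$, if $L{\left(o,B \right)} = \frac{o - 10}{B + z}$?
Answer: $\frac{4964}{29} \approx 171.17$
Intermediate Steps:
$z = - \frac{5}{4}$ ($z = - \frac{3 + 2}{4} = \left(- \frac{1}{4}\right) 5 = - \frac{5}{4} \approx -1.25$)
$L{\left(o,B \right)} = \frac{-10 + o}{- \frac{5}{4} + B}$ ($L{\left(o,B \right)} = \frac{o - 10}{B - \frac{5}{4}} = \frac{-10 + o}{- \frac{5}{4} + B}$)
$r = \frac{68}{29}$ ($r = \frac{4 \left(-10 - 7\right)}{-5 + 4 \left(-6\right)} = 4 \frac{1}{-5 - 24} \left(-17\right) = 4 \frac{1}{-29} \left(-17\right) = 4 \left(- \frac{1}{29}\right) \left(-17\right) = \frac{68}{29} \approx 2.3448$)
$r 73 + 0 = \frac{68}{29} \cdot 73 + 0 = \frac{4964}{29} + 0 = \frac{4964}{29}$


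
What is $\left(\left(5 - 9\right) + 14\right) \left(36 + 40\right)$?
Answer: $760$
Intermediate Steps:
$\left(\left(5 - 9\right) + 14\right) \left(36 + 40\right) = \left(-4 + 14\right) 76 = 10 \cdot 76 = 760$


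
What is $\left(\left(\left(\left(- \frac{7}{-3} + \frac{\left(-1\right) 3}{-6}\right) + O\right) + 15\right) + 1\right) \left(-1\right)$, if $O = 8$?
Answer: $- \frac{161}{6} \approx -26.833$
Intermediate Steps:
$\left(\left(\left(\left(- \frac{7}{-3} + \frac{\left(-1\right) 3}{-6}\right) + O\right) + 15\right) + 1\right) \left(-1\right) = \left(\left(\left(\left(- \frac{7}{-3} + \frac{\left(-1\right) 3}{-6}\right) + 8\right) + 15\right) + 1\right) \left(-1\right) = \left(\left(\left(\left(\left(-7\right) \left(- \frac{1}{3}\right) - - \frac{1}{2}\right) + 8\right) + 15\right) + 1\right) \left(-1\right) = \left(\left(\left(\left(\frac{7}{3} + \frac{1}{2}\right) + 8\right) + 15\right) + 1\right) \left(-1\right) = \left(\left(\left(\frac{17}{6} + 8\right) + 15\right) + 1\right) \left(-1\right) = \left(\left(\frac{65}{6} + 15\right) + 1\right) \left(-1\right) = \left(\frac{155}{6} + 1\right) \left(-1\right) = \frac{161}{6} \left(-1\right) = - \frac{161}{6}$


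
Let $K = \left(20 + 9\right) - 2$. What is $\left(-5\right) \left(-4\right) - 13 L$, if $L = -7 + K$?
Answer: $-240$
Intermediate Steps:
$K = 27$ ($K = 29 - 2 = 27$)
$L = 20$ ($L = -7 + 27 = 20$)
$\left(-5\right) \left(-4\right) - 13 L = \left(-5\right) \left(-4\right) - 260 = 20 - 260 = -240$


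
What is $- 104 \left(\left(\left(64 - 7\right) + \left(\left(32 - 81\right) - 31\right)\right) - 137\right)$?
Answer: $16640$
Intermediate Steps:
$- 104 \left(\left(\left(64 - 7\right) + \left(\left(32 - 81\right) - 31\right)\right) - 137\right) = - 104 \left(\left(\left(64 - 7\right) - 80\right) - 137\right) = - 104 \left(\left(57 - 80\right) - 137\right) = - 104 \left(-23 - 137\right) = \left(-104\right) \left(-160\right) = 16640$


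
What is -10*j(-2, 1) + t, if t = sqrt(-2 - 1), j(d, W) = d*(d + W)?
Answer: -20 + I*sqrt(3) ≈ -20.0 + 1.732*I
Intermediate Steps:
j(d, W) = d*(W + d)
t = I*sqrt(3) (t = sqrt(-3) = I*sqrt(3) ≈ 1.732*I)
-10*j(-2, 1) + t = -(-20)*(1 - 2) + I*sqrt(3) = -(-20)*(-1) + I*sqrt(3) = -10*2 + I*sqrt(3) = -20 + I*sqrt(3)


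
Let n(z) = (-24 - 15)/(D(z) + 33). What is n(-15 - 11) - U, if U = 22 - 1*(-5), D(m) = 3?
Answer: -337/12 ≈ -28.083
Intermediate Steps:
n(z) = -13/12 (n(z) = (-24 - 15)/(3 + 33) = -39/36 = -39*1/36 = -13/12)
U = 27 (U = 22 + 5 = 27)
n(-15 - 11) - U = -13/12 - 1*27 = -13/12 - 27 = -337/12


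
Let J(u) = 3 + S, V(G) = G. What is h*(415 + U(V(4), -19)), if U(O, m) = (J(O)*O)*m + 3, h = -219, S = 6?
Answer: 58254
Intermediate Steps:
J(u) = 9 (J(u) = 3 + 6 = 9)
U(O, m) = 3 + 9*O*m (U(O, m) = (9*O)*m + 3 = 9*O*m + 3 = 3 + 9*O*m)
h*(415 + U(V(4), -19)) = -219*(415 + (3 + 9*4*(-19))) = -219*(415 + (3 - 684)) = -219*(415 - 681) = -219*(-266) = 58254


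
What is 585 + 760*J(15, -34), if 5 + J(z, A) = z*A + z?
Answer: -379415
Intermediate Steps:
J(z, A) = -5 + z + A*z (J(z, A) = -5 + (z*A + z) = -5 + (A*z + z) = -5 + (z + A*z) = -5 + z + A*z)
585 + 760*J(15, -34) = 585 + 760*(-5 + 15 - 34*15) = 585 + 760*(-5 + 15 - 510) = 585 + 760*(-500) = 585 - 380000 = -379415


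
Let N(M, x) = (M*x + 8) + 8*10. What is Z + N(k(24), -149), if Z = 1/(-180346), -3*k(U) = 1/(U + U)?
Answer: 1156107961/12984912 ≈ 89.035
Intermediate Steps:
k(U) = -1/(6*U) (k(U) = -1/(3*(U + U)) = -1/(2*U)/3 = -1/(6*U))
N(M, x) = 88 + M*x (N(M, x) = (8 + M*x) + 80 = 88 + M*x)
Z = -1/180346 ≈ -5.5449e-6
Z + N(k(24), -149) = -1/180346 + (88 - 1/6/24*(-149)) = -1/180346 + (88 - 1/6*1/24*(-149)) = -1/180346 + (88 - 1/144*(-149)) = -1/180346 + (88 + 149/144) = -1/180346 + 12821/144 = 1156107961/12984912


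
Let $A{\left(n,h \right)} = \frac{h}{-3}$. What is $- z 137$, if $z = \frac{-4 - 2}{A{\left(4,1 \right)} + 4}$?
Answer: $\frac{2466}{11} \approx 224.18$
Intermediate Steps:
$A{\left(n,h \right)} = - \frac{h}{3}$ ($A{\left(n,h \right)} = h \left(- \frac{1}{3}\right) = - \frac{h}{3}$)
$z = - \frac{18}{11}$ ($z = \frac{-4 - 2}{\left(- \frac{1}{3}\right) 1 + 4} = - \frac{6}{- \frac{1}{3} + 4} = - \frac{6}{\frac{11}{3}} = \left(-6\right) \frac{3}{11} = - \frac{18}{11} \approx -1.6364$)
$- z 137 = - \frac{\left(-18\right) 137}{11} = \left(-1\right) \left(- \frac{2466}{11}\right) = \frac{2466}{11}$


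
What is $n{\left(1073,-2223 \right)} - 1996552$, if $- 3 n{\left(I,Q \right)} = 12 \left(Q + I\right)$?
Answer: $-1991952$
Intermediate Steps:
$n{\left(I,Q \right)} = - 4 I - 4 Q$ ($n{\left(I,Q \right)} = - \frac{12 \left(Q + I\right)}{3} = - \frac{12 \left(I + Q\right)}{3} = - \frac{12 I + 12 Q}{3} = - 4 I - 4 Q$)
$n{\left(1073,-2223 \right)} - 1996552 = \left(\left(-4\right) 1073 - -8892\right) - 1996552 = \left(-4292 + 8892\right) - 1996552 = 4600 - 1996552 = -1991952$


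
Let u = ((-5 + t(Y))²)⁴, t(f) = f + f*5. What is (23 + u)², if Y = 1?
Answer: 576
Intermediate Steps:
t(f) = 6*f (t(f) = f + 5*f = 6*f)
u = 1 (u = ((-5 + 6*1)²)⁴ = ((-5 + 6)²)⁴ = (1²)⁴ = 1⁴ = 1)
(23 + u)² = (23 + 1)² = 24² = 576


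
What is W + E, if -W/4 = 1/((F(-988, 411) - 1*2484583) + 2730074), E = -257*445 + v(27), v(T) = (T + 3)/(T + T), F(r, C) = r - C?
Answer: -20936584483/183069 ≈ -1.1436e+5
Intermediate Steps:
v(T) = (3 + T)/(2*T) (v(T) = (3 + T)/((2*T)) = (3 + T)*(1/(2*T)) = (3 + T)/(2*T))
E = -1029280/9 (E = -257*445 + (½)*(3 + 27)/27 = -114365 + (½)*(1/27)*30 = -114365 + 5/9 = -1029280/9 ≈ -1.1436e+5)
W = -1/61023 (W = -4/(((-988 - 1*411) - 1*2484583) + 2730074) = -4/(((-988 - 411) - 2484583) + 2730074) = -4/((-1399 - 2484583) + 2730074) = -4/(-2485982 + 2730074) = -4/244092 = -4*1/244092 = -1/61023 ≈ -1.6387e-5)
W + E = -1/61023 - 1029280/9 = -20936584483/183069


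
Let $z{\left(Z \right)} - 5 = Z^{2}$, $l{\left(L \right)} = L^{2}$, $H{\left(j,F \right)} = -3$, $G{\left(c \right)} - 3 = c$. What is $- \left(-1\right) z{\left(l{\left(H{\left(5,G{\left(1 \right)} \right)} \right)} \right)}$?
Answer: $86$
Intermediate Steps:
$G{\left(c \right)} = 3 + c$
$z{\left(Z \right)} = 5 + Z^{2}$
$- \left(-1\right) z{\left(l{\left(H{\left(5,G{\left(1 \right)} \right)} \right)} \right)} = - \left(-1\right) \left(5 + \left(\left(-3\right)^{2}\right)^{2}\right) = - \left(-1\right) \left(5 + 9^{2}\right) = - \left(-1\right) \left(5 + 81\right) = - \left(-1\right) 86 = \left(-1\right) \left(-86\right) = 86$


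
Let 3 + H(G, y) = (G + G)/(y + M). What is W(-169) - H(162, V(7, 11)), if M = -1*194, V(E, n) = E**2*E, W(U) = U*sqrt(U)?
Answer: 123/149 - 2197*I ≈ 0.8255 - 2197.0*I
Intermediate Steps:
W(U) = U**(3/2)
V(E, n) = E**3
M = -194
H(G, y) = -3 + 2*G/(-194 + y) (H(G, y) = -3 + (G + G)/(y - 194) = -3 + (2*G)/(-194 + y) = -3 + 2*G/(-194 + y))
W(-169) - H(162, V(7, 11)) = (-169)**(3/2) - (582 - 3*7**3 + 2*162)/(-194 + 7**3) = -2197*I - (582 - 3*343 + 324)/(-194 + 343) = -2197*I - (582 - 1029 + 324)/149 = -2197*I - (-123)/149 = -2197*I - 1*(-123/149) = -2197*I + 123/149 = 123/149 - 2197*I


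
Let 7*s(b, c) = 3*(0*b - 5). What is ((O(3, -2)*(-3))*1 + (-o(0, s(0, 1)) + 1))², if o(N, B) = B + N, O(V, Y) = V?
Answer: 1681/49 ≈ 34.306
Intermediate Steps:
s(b, c) = -15/7 (s(b, c) = (3*(0*b - 5))/7 = (3*(0 - 5))/7 = (3*(-5))/7 = (⅐)*(-15) = -15/7)
((O(3, -2)*(-3))*1 + (-o(0, s(0, 1)) + 1))² = ((3*(-3))*1 + (-(-15/7 + 0) + 1))² = (-9*1 + (-1*(-15/7) + 1))² = (-9 + (15/7 + 1))² = (-9 + 22/7)² = (-41/7)² = 1681/49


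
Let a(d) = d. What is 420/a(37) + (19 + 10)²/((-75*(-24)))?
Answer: 787117/66600 ≈ 11.819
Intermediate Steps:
420/a(37) + (19 + 10)²/((-75*(-24))) = 420/37 + (19 + 10)²/((-75*(-24))) = 420*(1/37) + 29²/1800 = 420/37 + 841*(1/1800) = 420/37 + 841/1800 = 787117/66600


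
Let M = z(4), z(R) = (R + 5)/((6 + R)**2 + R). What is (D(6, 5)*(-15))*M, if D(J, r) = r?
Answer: -675/104 ≈ -6.4904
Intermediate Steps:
z(R) = (5 + R)/(R + (6 + R)**2)
M = 9/104 (M = (5 + 4)/(4 + (6 + 4)**2) = 9/(4 + 10**2) = 9/(4 + 100) = 9/104 ≈ 0.086538)
(D(6, 5)*(-15))*M = (5*(-15))*(9/104) = -75*9/104 = -675/104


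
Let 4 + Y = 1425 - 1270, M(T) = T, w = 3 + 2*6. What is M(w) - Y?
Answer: -136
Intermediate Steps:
w = 15 (w = 3 + 12 = 15)
Y = 151 (Y = -4 + (1425 - 1270) = -4 + 155 = 151)
M(w) - Y = 15 - 1*151 = 15 - 151 = -136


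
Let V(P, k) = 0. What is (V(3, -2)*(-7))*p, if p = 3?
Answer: 0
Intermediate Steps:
(V(3, -2)*(-7))*p = (0*(-7))*3 = 0*3 = 0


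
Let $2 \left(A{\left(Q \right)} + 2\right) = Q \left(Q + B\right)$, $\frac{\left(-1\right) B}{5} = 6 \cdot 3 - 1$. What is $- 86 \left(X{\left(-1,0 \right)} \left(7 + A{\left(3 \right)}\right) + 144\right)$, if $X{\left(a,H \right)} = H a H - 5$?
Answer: $-63124$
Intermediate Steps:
$B = -85$ ($B = - 5 \left(6 \cdot 3 - 1\right) = - 5 \left(18 - 1\right) = \left(-5\right) 17 = -85$)
$X{\left(a,H \right)} = -5 + a H^{2}$ ($X{\left(a,H \right)} = a H^{2} - 5 = -5 + a H^{2}$)
$A{\left(Q \right)} = -2 + \frac{Q \left(-85 + Q\right)}{2}$ ($A{\left(Q \right)} = -2 + \frac{Q \left(Q - 85\right)}{2} = -2 + \frac{Q \left(-85 + Q\right)}{2}$)
$- 86 \left(X{\left(-1,0 \right)} \left(7 + A{\left(3 \right)}\right) + 144\right) = - 86 \left(\left(-5 - 0^{2}\right) \left(7 - \left(\frac{259}{2} - \frac{9}{2}\right)\right) + 144\right) = - 86 \left(\left(-5 - 0\right) \left(7 - 125\right) + 144\right) = - 86 \left(\left(-5 + 0\right) \left(7 - 125\right) + 144\right) = - 86 \left(- 5 \left(7 - 125\right) + 144\right) = - 86 \left(\left(-5\right) \left(-118\right) + 144\right) = - 86 \left(590 + 144\right) = \left(-86\right) 734 = -63124$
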